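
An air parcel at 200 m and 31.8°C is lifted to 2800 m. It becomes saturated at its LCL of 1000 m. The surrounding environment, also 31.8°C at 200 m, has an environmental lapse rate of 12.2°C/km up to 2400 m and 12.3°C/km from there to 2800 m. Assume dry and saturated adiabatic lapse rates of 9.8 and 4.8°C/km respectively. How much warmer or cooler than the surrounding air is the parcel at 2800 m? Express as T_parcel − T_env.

+15.28°C (parcel warmer than environment)

Parcel:
  200–1000 m, dry: Δz = 0.8 km ⇒ ΔT = -7.84°C; T = 23.96°C
  1000–2800 m, saturated: Δz = 1.8 km ⇒ ΔT = -8.64°C; T = 15.32°C
Environment:
  200–2400 m, environment, lower layer: Δz = 2.2 km ⇒ ΔT = -26.84°C; T = 4.96°C
  2400–2800 m, environment, upper layer: Δz = 0.4 km ⇒ ΔT = -4.92°C; T = 0.04°C
T_parcel − T_env = 15.32 − 0.04 = +15.28°C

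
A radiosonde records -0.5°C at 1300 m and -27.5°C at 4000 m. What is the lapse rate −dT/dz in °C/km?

Γ = −ΔT/Δz = (-0.5 − (-27.5)) / (4000 − 1300) m
  = 27°C / 2.7 km = 10°C/km

10°C/km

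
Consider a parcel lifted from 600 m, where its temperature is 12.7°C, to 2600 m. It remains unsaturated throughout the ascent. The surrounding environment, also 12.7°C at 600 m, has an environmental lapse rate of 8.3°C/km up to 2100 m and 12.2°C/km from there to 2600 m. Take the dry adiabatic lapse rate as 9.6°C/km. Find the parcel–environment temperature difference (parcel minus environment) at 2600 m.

-0.65°C (parcel cooler than environment)

Parcel:
  From 600 m to 2600 m (dry): cools by 9.6 × 2 = 19.2°C, giving -6.5°C.
Environment:
  From 600 m to 2100 m (environment, lower layer): cools by 8.3 × 1.5 = 12.45°C, giving 0.25°C.
  From 2100 m to 2600 m (environment, upper layer): cools by 12.2 × 0.5 = 6.1°C, giving -5.85°C.
T_parcel − T_env = -6.5 − (-5.85) = -0.65°C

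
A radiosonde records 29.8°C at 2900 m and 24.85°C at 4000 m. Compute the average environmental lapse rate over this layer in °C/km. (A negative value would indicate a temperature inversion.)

Γ = −ΔT/Δz = (29.8 − 24.85) / (4000 − 2900) m
  = 4.95°C / 1.1 km = 4.5°C/km

4.5°C/km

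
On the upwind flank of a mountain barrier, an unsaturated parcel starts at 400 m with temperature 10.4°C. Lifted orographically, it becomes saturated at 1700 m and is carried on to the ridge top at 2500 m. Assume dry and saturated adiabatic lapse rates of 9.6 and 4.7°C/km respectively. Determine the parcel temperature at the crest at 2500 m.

400–1700 m, dry: Δz = 1.3 km ⇒ ΔT = -12.48°C; T = -2.08°C
1700–2500 m, saturated: Δz = 0.8 km ⇒ ΔT = -3.76°C; T = -5.84°C

-5.84°C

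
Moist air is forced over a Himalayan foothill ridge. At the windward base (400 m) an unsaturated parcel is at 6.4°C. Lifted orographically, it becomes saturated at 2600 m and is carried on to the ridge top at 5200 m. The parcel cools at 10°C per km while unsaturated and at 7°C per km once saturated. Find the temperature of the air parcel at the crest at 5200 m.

Dry to 2600 m: -10 × 2.2 km = -22°C, so T = -15.6°C.
Saturated to 5200 m: -7 × 2.6 km = -18.2°C, so T = -33.8°C.

-33.8°C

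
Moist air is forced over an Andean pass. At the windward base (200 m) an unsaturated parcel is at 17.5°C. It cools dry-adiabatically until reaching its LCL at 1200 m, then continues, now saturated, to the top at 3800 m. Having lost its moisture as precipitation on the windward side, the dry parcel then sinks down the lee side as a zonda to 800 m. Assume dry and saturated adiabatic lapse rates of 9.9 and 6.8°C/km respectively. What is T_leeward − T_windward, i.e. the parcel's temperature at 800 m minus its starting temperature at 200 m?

200 → 1200 m (dry, 9.9°C/km): ΔT = -9.9 × 1 = -9.9°C → T = 7.6°C
1200 → 3800 m (saturated, 6.8°C/km): ΔT = -6.8 × 2.6 = -17.68°C → T = -10.08°C
3800 → 800 m (dry descent, 9.9°C/km): ΔT = +9.9 × 3 = +29.7°C → T = 19.62°C
Net change vs windward start: 19.62 − 17.5 = +2.12°C

+2.12°C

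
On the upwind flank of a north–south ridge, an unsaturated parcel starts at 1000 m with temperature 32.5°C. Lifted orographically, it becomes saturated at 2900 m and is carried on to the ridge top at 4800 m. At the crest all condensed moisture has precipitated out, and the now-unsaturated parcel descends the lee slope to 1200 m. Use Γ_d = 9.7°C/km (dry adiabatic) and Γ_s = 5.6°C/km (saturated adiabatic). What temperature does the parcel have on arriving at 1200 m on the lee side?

38.35°C

From 1000 m to 2900 m (dry): cools by 9.7 × 1.9 = 18.43°C, giving 14.07°C.
From 2900 m to 4800 m (saturated): cools by 5.6 × 1.9 = 10.64°C, giving 3.43°C.
From 4800 m to 1200 m (dry descent): warms by 9.7 × 3.6 = 34.92°C, giving 38.35°C.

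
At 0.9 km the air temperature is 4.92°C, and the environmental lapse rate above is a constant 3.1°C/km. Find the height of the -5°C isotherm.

4.1 km

Height above start = (4.92 − (-5)) / 3.1 = 3.2 km
Altitude = 900 m + 3200 m = 4100 m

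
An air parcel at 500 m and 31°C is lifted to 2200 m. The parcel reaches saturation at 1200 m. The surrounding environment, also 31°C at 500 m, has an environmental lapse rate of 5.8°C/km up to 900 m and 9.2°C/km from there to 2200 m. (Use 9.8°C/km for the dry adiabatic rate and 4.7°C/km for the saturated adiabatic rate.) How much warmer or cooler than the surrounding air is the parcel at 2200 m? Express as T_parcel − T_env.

+2.72°C (parcel warmer than environment)

Parcel:
  500 → 1200 m (dry, 9.8°C/km): ΔT = -9.8 × 0.7 = -6.86°C → T = 24.14°C
  1200 → 2200 m (saturated, 4.7°C/km): ΔT = -4.7 × 1 = -4.7°C → T = 19.44°C
Environment:
  500 → 900 m (environment, lower layer, 5.8°C/km): ΔT = -5.8 × 0.4 = -2.32°C → T = 28.68°C
  900 → 2200 m (environment, upper layer, 9.2°C/km): ΔT = -9.2 × 1.3 = -11.96°C → T = 16.72°C
T_parcel − T_env = 19.44 − 16.72 = +2.72°C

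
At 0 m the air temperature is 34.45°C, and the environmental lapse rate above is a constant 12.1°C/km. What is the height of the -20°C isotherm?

4500 m

Height above start = (34.45 − (-20)) / 12.1 = 4.5 km
Altitude = 0 m + 4500 m = 4500 m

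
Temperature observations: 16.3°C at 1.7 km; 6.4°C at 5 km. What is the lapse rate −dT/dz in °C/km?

Γ = −ΔT/Δz = (16.3 − 6.4) / (5000 − 1700) m
  = 9.9°C / 3.3 km = 3°C/km

3°C/km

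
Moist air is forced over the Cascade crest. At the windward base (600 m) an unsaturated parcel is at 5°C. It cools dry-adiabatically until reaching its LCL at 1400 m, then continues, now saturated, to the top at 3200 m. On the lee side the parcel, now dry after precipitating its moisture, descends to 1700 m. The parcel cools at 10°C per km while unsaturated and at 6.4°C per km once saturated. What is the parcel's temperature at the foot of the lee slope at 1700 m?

600–1400 m, dry: Δz = 0.8 km ⇒ ΔT = -8°C; T = -3°C
1400–3200 m, saturated: Δz = 1.8 km ⇒ ΔT = -11.52°C; T = -14.52°C
3200–1700 m, dry descent: Δz = 1.5 km ⇒ ΔT = +15°C; T = 0.48°C

0.48°C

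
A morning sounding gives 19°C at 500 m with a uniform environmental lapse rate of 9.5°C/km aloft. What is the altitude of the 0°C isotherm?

Height above start = (19 − 0) / 9.5 = 2 km
Altitude = 500 m + 2000 m = 2500 m

2500 m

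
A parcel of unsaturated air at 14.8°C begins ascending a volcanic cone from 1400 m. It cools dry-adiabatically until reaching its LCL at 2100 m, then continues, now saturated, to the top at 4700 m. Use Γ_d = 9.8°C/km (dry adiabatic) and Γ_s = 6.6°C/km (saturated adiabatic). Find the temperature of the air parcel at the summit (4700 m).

From 1400 m to 2100 m (dry): cools by 9.8 × 0.7 = 6.86°C, giving 7.94°C.
From 2100 m to 4700 m (saturated): cools by 6.6 × 2.6 = 17.16°C, giving -9.22°C.

-9.22°C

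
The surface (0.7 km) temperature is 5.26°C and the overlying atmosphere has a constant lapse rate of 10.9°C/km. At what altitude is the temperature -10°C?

Height above start = (5.26 − (-10)) / 10.9 = 1.4 km
Altitude = 700 m + 1400 m = 2100 m

2.1 km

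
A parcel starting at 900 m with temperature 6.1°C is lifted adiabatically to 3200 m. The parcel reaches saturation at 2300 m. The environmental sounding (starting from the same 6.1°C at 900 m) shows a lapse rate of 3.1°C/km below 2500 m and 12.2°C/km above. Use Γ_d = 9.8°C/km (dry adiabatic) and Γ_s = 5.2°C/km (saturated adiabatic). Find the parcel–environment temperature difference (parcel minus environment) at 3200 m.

-4.9°C (parcel cooler than environment)

Parcel:
  900 → 2300 m (dry, 9.8°C/km): ΔT = -9.8 × 1.4 = -13.72°C → T = -7.62°C
  2300 → 3200 m (saturated, 5.2°C/km): ΔT = -5.2 × 0.9 = -4.68°C → T = -12.3°C
Environment:
  900 → 2500 m (environment, lower layer, 3.1°C/km): ΔT = -3.1 × 1.6 = -4.96°C → T = 1.14°C
  2500 → 3200 m (environment, upper layer, 12.2°C/km): ΔT = -12.2 × 0.7 = -8.54°C → T = -7.4°C
T_parcel − T_env = -12.3 − (-7.4) = -4.9°C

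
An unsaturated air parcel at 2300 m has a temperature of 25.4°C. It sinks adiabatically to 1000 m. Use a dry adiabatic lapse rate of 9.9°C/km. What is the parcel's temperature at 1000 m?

2300 → 1000 m (dry adiabatic, 9.9°C/km): ΔT = +9.9 × 1.3 = +12.87°C → T = 38.27°C

38.27°C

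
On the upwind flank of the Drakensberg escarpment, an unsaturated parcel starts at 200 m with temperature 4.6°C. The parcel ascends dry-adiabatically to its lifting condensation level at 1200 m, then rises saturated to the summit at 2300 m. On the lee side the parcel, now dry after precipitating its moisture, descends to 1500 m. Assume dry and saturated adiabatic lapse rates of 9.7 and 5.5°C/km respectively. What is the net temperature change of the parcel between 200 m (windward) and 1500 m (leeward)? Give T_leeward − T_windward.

-7.99°C

200–1200 m, dry: Δz = 1 km ⇒ ΔT = -9.7°C; T = -5.1°C
1200–2300 m, saturated: Δz = 1.1 km ⇒ ΔT = -6.05°C; T = -11.15°C
2300–1500 m, dry descent: Δz = 0.8 km ⇒ ΔT = +7.76°C; T = -3.39°C
Net change vs windward start: -3.39 − 4.6 = -7.99°C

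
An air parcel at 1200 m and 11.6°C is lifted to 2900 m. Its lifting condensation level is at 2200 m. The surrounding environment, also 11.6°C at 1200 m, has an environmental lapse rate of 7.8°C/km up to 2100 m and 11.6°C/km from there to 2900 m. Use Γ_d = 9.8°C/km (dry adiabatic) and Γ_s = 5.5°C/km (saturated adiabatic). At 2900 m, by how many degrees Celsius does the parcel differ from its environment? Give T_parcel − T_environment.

+2.65°C (parcel warmer than environment)

Parcel:
  From 1200 m to 2200 m (dry): cools by 9.8 × 1 = 9.8°C, giving 1.8°C.
  From 2200 m to 2900 m (saturated): cools by 5.5 × 0.7 = 3.85°C, giving -2.05°C.
Environment:
  From 1200 m to 2100 m (environment, lower layer): cools by 7.8 × 0.9 = 7.02°C, giving 4.58°C.
  From 2100 m to 2900 m (environment, upper layer): cools by 11.6 × 0.8 = 9.28°C, giving -4.7°C.
T_parcel − T_env = -2.05 − (-4.7) = +2.65°C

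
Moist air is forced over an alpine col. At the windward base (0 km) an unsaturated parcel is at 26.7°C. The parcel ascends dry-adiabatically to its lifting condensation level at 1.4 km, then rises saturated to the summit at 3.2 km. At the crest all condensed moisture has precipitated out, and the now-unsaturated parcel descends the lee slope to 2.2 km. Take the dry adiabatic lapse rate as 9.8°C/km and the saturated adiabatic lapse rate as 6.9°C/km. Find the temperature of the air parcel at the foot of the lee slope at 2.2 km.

0 → 1400 m (dry, 9.8°C/km): ΔT = -9.8 × 1.4 = -13.72°C → T = 12.98°C
1400 → 3200 m (saturated, 6.9°C/km): ΔT = -6.9 × 1.8 = -12.42°C → T = 0.56°C
3200 → 2200 m (dry descent, 9.8°C/km): ΔT = +9.8 × 1 = +9.8°C → T = 10.36°C

10.36°C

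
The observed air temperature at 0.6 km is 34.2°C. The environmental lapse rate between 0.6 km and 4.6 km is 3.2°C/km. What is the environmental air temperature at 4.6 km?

Environmental to 4600 m: -3.2 × 4 km = -12.8°C, so T = 21.4°C.

21.4°C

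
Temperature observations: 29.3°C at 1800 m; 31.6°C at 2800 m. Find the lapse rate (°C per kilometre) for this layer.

-2.3°C/km

Γ = −ΔT/Δz = (29.3 − 31.6) / (2800 − 1800) m
  = -2.3°C / 1 km = -2.3°C/km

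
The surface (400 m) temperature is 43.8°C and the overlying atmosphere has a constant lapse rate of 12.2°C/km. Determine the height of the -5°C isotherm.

4400 m

Height above start = (43.8 − (-5)) / 12.2 = 4 km
Altitude = 400 m + 4000 m = 4400 m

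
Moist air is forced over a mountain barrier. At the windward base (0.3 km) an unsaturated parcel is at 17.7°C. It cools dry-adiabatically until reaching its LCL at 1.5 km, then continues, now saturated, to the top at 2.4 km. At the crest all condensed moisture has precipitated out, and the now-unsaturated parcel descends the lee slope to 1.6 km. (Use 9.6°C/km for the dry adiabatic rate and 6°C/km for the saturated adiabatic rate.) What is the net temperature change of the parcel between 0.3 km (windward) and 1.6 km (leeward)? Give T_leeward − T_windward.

300–1500 m, dry: Δz = 1.2 km ⇒ ΔT = -11.52°C; T = 6.18°C
1500–2400 m, saturated: Δz = 0.9 km ⇒ ΔT = -5.4°C; T = 0.78°C
2400–1600 m, dry descent: Δz = 0.8 km ⇒ ΔT = +7.68°C; T = 8.46°C
Net change vs windward start: 8.46 − 17.7 = -9.24°C

-9.24°C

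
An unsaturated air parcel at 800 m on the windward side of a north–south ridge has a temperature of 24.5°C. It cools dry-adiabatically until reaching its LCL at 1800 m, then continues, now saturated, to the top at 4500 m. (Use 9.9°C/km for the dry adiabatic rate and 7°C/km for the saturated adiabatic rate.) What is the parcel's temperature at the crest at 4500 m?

-4.3°C

Dry to 1800 m: -9.9 × 1 km = -9.9°C, so T = 14.6°C.
Saturated to 4500 m: -7 × 2.7 km = -18.9°C, so T = -4.3°C.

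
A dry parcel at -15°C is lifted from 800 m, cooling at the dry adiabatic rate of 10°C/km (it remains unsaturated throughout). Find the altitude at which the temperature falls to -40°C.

3300 m

Height above start = (-15 − (-40)) / 10 = 2.5 km
Altitude = 800 m + 2500 m = 3300 m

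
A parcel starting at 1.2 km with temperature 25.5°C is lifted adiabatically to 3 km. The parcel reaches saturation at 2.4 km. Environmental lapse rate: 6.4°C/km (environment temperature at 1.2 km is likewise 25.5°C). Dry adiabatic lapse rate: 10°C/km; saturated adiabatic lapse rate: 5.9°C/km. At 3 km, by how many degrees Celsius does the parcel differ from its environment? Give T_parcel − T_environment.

Parcel:
  1200–2400 m, dry: Δz = 1.2 km ⇒ ΔT = -12°C; T = 13.5°C
  2400–3000 m, saturated: Δz = 0.6 km ⇒ ΔT = -3.54°C; T = 9.96°C
Environment:
  1200–3000 m, environment: Δz = 1.8 km ⇒ ΔT = -11.52°C; T = 13.98°C
T_parcel − T_env = 9.96 − 13.98 = -4.02°C

-4.02°C (parcel cooler than environment)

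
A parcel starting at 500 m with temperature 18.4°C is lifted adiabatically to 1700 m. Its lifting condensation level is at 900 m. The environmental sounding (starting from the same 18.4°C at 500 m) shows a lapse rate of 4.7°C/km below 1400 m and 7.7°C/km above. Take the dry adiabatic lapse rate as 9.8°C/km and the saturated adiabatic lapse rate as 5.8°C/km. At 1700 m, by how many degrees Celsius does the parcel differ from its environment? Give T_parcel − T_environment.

Parcel:
  Dry to 900 m: -9.8 × 0.4 km = -3.92°C, so T = 14.48°C.
  Saturated to 1700 m: -5.8 × 0.8 km = -4.64°C, so T = 9.84°C.
Environment:
  Environment, lower layer to 1400 m: -4.7 × 0.9 km = -4.23°C, so T = 14.17°C.
  Environment, upper layer to 1700 m: -7.7 × 0.3 km = -2.31°C, so T = 11.86°C.
T_parcel − T_env = 9.84 − 11.86 = -2.02°C

-2.02°C (parcel cooler than environment)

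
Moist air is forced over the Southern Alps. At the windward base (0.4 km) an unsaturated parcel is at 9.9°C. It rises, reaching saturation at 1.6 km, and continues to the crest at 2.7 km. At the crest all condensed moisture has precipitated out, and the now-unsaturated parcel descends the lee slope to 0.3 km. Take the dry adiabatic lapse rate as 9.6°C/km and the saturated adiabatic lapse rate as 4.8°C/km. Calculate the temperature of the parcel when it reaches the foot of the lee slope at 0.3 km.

16.14°C

400 → 1600 m (dry, 9.6°C/km): ΔT = -9.6 × 1.2 = -11.52°C → T = -1.62°C
1600 → 2700 m (saturated, 4.8°C/km): ΔT = -4.8 × 1.1 = -5.28°C → T = -6.9°C
2700 → 300 m (dry descent, 9.6°C/km): ΔT = +9.6 × 2.4 = +23.04°C → T = 16.14°C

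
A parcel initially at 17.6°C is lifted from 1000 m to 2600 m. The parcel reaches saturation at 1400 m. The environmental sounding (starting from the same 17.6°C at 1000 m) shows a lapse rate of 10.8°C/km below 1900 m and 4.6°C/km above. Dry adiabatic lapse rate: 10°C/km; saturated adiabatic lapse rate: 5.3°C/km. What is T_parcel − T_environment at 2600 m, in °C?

Parcel:
  From 1000 m to 1400 m (dry): cools by 10 × 0.4 = 4°C, giving 13.6°C.
  From 1400 m to 2600 m (saturated): cools by 5.3 × 1.2 = 6.36°C, giving 7.24°C.
Environment:
  From 1000 m to 1900 m (environment, lower layer): cools by 10.8 × 0.9 = 9.72°C, giving 7.88°C.
  From 1900 m to 2600 m (environment, upper layer): cools by 4.6 × 0.7 = 3.22°C, giving 4.66°C.
T_parcel − T_env = 7.24 − 4.66 = +2.58°C

+2.58°C (parcel warmer than environment)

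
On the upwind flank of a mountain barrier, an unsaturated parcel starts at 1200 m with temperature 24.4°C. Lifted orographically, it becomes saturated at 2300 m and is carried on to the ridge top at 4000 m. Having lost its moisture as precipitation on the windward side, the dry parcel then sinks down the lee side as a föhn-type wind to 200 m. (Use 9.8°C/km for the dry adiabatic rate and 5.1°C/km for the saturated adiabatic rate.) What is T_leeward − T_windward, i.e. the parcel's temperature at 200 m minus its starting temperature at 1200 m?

+17.79°C

Dry to 2300 m: -9.8 × 1.1 km = -10.78°C, so T = 13.62°C.
Saturated to 4000 m: -5.1 × 1.7 km = -8.67°C, so T = 4.95°C.
Dry descent to 200 m: +9.8 × 3.8 km = +37.24°C, so T = 42.19°C.
Net change vs windward start: 42.19 − 24.4 = +17.79°C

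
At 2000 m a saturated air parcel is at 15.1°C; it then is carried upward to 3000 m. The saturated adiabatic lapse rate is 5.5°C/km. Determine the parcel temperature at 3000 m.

2000 → 3000 m (saturated adiabatic, 5.5°C/km): ΔT = -5.5 × 1 = -5.5°C → T = 9.6°C

9.6°C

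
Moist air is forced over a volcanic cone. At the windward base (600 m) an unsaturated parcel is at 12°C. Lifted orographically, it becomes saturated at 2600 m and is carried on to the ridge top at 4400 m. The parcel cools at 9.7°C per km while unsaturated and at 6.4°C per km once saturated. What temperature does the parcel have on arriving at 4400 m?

-18.92°C

600–2600 m, dry: Δz = 2 km ⇒ ΔT = -19.4°C; T = -7.4°C
2600–4400 m, saturated: Δz = 1.8 km ⇒ ΔT = -11.52°C; T = -18.92°C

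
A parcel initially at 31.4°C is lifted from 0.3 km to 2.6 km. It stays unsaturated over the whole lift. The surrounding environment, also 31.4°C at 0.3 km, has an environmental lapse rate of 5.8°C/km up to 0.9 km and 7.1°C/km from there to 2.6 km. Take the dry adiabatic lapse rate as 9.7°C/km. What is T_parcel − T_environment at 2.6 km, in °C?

-6.76°C (parcel cooler than environment)

Parcel:
  From 300 m to 2600 m (dry): cools by 9.7 × 2.3 = 22.31°C, giving 9.09°C.
Environment:
  From 300 m to 900 m (environment, lower layer): cools by 5.8 × 0.6 = 3.48°C, giving 27.92°C.
  From 900 m to 2600 m (environment, upper layer): cools by 7.1 × 1.7 = 12.07°C, giving 15.85°C.
T_parcel − T_env = 9.09 − 15.85 = -6.76°C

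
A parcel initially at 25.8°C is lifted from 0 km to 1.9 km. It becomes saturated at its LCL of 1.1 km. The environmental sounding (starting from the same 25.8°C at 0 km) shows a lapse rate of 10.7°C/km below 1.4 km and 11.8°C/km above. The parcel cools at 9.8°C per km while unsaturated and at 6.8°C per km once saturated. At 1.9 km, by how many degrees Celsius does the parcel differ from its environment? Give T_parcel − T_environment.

+4.66°C (parcel warmer than environment)

Parcel:
  0 → 1100 m (dry, 9.8°C/km): ΔT = -9.8 × 1.1 = -10.78°C → T = 15.02°C
  1100 → 1900 m (saturated, 6.8°C/km): ΔT = -6.8 × 0.8 = -5.44°C → T = 9.58°C
Environment:
  0 → 1400 m (environment, lower layer, 10.7°C/km): ΔT = -10.7 × 1.4 = -14.98°C → T = 10.82°C
  1400 → 1900 m (environment, upper layer, 11.8°C/km): ΔT = -11.8 × 0.5 = -5.9°C → T = 4.92°C
T_parcel − T_env = 9.58 − 4.92 = +4.66°C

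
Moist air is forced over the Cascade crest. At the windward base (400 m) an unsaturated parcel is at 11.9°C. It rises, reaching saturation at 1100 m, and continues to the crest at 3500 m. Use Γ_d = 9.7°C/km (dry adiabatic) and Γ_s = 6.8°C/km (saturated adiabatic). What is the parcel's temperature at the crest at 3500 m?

400 → 1100 m (dry, 9.7°C/km): ΔT = -9.7 × 0.7 = -6.79°C → T = 5.11°C
1100 → 3500 m (saturated, 6.8°C/km): ΔT = -6.8 × 2.4 = -16.32°C → T = -11.21°C

-11.21°C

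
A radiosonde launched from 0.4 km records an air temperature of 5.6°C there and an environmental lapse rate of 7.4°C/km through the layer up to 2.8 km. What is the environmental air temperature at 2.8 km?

-12.16°C

400–2800 m, environmental: Δz = 2.4 km ⇒ ΔT = -17.76°C; T = -12.16°C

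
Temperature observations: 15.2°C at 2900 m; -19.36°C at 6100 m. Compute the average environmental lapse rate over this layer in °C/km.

10.8°C/km

Γ = −ΔT/Δz = (15.2 − (-19.36)) / (6100 − 2900) m
  = 34.56°C / 3.2 km = 10.8°C/km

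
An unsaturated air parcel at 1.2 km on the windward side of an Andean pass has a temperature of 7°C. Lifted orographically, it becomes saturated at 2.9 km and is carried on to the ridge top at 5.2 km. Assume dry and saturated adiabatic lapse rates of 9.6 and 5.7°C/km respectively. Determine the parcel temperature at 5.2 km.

From 1200 m to 2900 m (dry): cools by 9.6 × 1.7 = 16.32°C, giving -9.32°C.
From 2900 m to 5200 m (saturated): cools by 5.7 × 2.3 = 13.11°C, giving -22.43°C.

-22.43°C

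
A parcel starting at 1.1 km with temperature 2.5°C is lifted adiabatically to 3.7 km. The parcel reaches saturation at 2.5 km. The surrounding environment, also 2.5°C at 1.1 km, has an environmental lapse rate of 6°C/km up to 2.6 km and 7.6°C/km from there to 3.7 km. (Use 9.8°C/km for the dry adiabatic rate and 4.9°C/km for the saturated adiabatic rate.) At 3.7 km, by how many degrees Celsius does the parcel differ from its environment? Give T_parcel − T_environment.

Parcel:
  From 1100 m to 2500 m (dry): cools by 9.8 × 1.4 = 13.72°C, giving -11.22°C.
  From 2500 m to 3700 m (saturated): cools by 4.9 × 1.2 = 5.88°C, giving -17.1°C.
Environment:
  From 1100 m to 2600 m (environment, lower layer): cools by 6 × 1.5 = 9°C, giving -6.5°C.
  From 2600 m to 3700 m (environment, upper layer): cools by 7.6 × 1.1 = 8.36°C, giving -14.86°C.
T_parcel − T_env = -17.1 − (-14.86) = -2.24°C

-2.24°C (parcel cooler than environment)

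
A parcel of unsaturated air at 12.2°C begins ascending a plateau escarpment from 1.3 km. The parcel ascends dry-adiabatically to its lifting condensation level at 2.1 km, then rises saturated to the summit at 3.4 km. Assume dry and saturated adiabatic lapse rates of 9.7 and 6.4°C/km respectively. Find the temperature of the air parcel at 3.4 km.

1300–2100 m, dry: Δz = 0.8 km ⇒ ΔT = -7.76°C; T = 4.44°C
2100–3400 m, saturated: Δz = 1.3 km ⇒ ΔT = -8.32°C; T = -3.88°C

-3.88°C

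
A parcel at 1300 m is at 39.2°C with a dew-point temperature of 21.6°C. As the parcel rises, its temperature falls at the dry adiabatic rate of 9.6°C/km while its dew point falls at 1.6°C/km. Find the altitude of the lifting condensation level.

3500 m

T and T_d converge at 9.6 − 1.6 = 8°C per km
Height above start = (39.2 − 21.6) / 8 = 2.2 km
LCL altitude = 1300 m + 2200 m = 3500 m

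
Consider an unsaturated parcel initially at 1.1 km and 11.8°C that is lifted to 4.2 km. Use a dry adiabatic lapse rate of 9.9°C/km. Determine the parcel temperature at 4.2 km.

Dry adiabatic to 4200 m: -9.9 × 3.1 km = -30.69°C, so T = -18.89°C.

-18.89°C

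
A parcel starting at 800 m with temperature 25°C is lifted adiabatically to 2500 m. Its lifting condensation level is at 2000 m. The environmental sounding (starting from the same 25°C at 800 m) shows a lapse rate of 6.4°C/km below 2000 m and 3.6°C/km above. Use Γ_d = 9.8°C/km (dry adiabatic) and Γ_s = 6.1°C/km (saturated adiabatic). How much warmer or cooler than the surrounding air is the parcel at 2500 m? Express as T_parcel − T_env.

Parcel:
  800–2000 m, dry: Δz = 1.2 km ⇒ ΔT = -11.76°C; T = 13.24°C
  2000–2500 m, saturated: Δz = 0.5 km ⇒ ΔT = -3.05°C; T = 10.19°C
Environment:
  800–2000 m, environment, lower layer: Δz = 1.2 km ⇒ ΔT = -7.68°C; T = 17.32°C
  2000–2500 m, environment, upper layer: Δz = 0.5 km ⇒ ΔT = -1.8°C; T = 15.52°C
T_parcel − T_env = 10.19 − 15.52 = -5.33°C

-5.33°C (parcel cooler than environment)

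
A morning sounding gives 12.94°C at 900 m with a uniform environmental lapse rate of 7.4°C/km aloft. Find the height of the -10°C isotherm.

Height above start = (12.94 − (-10)) / 7.4 = 3.1 km
Altitude = 900 m + 3100 m = 4000 m

4000 m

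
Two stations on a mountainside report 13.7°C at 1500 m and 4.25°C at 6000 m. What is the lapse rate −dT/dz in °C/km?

Γ = −ΔT/Δz = (13.7 − 4.25) / (6000 − 1500) m
  = 9.45°C / 4.5 km = 2.1°C/km

2.1°C/km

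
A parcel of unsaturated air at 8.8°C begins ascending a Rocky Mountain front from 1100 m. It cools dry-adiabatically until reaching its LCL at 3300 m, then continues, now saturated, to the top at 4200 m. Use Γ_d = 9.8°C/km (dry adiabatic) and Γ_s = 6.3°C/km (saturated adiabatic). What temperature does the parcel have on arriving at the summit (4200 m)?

-18.43°C

1100–3300 m, dry: Δz = 2.2 km ⇒ ΔT = -21.56°C; T = -12.76°C
3300–4200 m, saturated: Δz = 0.9 km ⇒ ΔT = -5.67°C; T = -18.43°C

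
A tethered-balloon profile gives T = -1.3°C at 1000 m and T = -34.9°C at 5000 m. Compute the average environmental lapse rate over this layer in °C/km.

Γ = −ΔT/Δz = (-1.3 − (-34.9)) / (5000 − 1000) m
  = 33.6°C / 4 km = 8.4°C/km

8.4°C/km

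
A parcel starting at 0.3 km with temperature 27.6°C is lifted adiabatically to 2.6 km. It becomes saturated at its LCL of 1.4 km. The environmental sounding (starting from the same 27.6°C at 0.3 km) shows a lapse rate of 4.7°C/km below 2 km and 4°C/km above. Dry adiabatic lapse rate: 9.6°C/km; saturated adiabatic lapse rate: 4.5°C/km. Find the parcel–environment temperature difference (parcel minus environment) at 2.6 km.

Parcel:
  Dry to 1400 m: -9.6 × 1.1 km = -10.56°C, so T = 17.04°C.
  Saturated to 2600 m: -4.5 × 1.2 km = -5.4°C, so T = 11.64°C.
Environment:
  Environment, lower layer to 2000 m: -4.7 × 1.7 km = -7.99°C, so T = 19.61°C.
  Environment, upper layer to 2600 m: -4 × 0.6 km = -2.4°C, so T = 17.21°C.
T_parcel − T_env = 11.64 − 17.21 = -5.57°C

-5.57°C (parcel cooler than environment)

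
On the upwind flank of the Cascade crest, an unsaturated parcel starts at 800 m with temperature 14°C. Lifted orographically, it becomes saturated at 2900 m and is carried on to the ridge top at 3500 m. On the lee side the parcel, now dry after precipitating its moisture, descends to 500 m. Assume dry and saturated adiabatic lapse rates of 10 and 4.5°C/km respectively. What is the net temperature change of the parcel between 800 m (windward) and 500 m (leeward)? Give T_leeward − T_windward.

+6.3°C

Dry to 2900 m: -10 × 2.1 km = -21°C, so T = -7°C.
Saturated to 3500 m: -4.5 × 0.6 km = -2.7°C, so T = -9.7°C.
Dry descent to 500 m: +10 × 3 km = +30°C, so T = 20.3°C.
Net change vs windward start: 20.3 − 14 = +6.3°C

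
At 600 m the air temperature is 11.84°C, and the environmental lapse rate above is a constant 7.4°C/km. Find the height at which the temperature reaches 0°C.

2200 m

Height above start = (11.84 − 0) / 7.4 = 1.6 km
Altitude = 600 m + 1600 m = 2200 m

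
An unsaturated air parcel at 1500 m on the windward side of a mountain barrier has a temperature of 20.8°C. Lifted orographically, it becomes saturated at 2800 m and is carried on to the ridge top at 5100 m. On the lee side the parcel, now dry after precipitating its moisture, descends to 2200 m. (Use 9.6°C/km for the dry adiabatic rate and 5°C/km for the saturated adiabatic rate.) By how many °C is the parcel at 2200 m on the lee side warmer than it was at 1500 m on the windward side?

+3.86°C

1500 → 2800 m (dry, 9.6°C/km): ΔT = -9.6 × 1.3 = -12.48°C → T = 8.32°C
2800 → 5100 m (saturated, 5°C/km): ΔT = -5 × 2.3 = -11.5°C → T = -3.18°C
5100 → 2200 m (dry descent, 9.6°C/km): ΔT = +9.6 × 2.9 = +27.84°C → T = 24.66°C
Net change vs windward start: 24.66 − 20.8 = +3.86°C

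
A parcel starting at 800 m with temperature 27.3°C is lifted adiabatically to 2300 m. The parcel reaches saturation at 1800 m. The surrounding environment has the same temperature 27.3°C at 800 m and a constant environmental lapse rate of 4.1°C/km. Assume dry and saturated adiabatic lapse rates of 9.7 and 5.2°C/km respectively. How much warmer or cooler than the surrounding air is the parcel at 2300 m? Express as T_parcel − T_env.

-6.15°C (parcel cooler than environment)

Parcel:
  800 → 1800 m (dry, 9.7°C/km): ΔT = -9.7 × 1 = -9.7°C → T = 17.6°C
  1800 → 2300 m (saturated, 5.2°C/km): ΔT = -5.2 × 0.5 = -2.6°C → T = 15°C
Environment:
  800 → 2300 m (environment, 4.1°C/km): ΔT = -4.1 × 1.5 = -6.15°C → T = 21.15°C
T_parcel − T_env = 15 − 21.15 = -6.15°C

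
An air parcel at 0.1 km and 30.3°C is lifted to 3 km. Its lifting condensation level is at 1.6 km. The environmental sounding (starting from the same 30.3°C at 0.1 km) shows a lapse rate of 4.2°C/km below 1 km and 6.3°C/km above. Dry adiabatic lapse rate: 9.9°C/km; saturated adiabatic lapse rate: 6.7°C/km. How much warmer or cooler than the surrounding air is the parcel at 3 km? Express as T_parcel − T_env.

Parcel:
  From 100 m to 1600 m (dry): cools by 9.9 × 1.5 = 14.85°C, giving 15.45°C.
  From 1600 m to 3000 m (saturated): cools by 6.7 × 1.4 = 9.38°C, giving 6.07°C.
Environment:
  From 100 m to 1000 m (environment, lower layer): cools by 4.2 × 0.9 = 3.78°C, giving 26.52°C.
  From 1000 m to 3000 m (environment, upper layer): cools by 6.3 × 2 = 12.6°C, giving 13.92°C.
T_parcel − T_env = 6.07 − 13.92 = -7.85°C

-7.85°C (parcel cooler than environment)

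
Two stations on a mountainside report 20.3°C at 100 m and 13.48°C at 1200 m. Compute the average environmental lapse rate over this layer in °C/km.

6.2°C/km

Γ = −ΔT/Δz = (20.3 − 13.48) / (1200 − 100) m
  = 6.82°C / 1.1 km = 6.2°C/km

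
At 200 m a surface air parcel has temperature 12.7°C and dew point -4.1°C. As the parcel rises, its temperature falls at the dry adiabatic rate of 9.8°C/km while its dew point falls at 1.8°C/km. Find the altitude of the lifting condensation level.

2300 m

T and T_d converge at 9.8 − 1.8 = 8°C per km
Height above start = (12.7 − (-4.1)) / 8 = 2.1 km
LCL altitude = 200 m + 2100 m = 2300 m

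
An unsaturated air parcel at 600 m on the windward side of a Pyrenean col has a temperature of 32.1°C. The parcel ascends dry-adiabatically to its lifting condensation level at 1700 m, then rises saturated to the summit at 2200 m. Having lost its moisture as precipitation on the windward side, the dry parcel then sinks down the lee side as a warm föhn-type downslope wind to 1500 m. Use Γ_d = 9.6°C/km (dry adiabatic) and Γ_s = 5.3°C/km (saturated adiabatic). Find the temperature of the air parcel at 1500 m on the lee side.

25.61°C

Dry to 1700 m: -9.6 × 1.1 km = -10.56°C, so T = 21.54°C.
Saturated to 2200 m: -5.3 × 0.5 km = -2.65°C, so T = 18.89°C.
Dry descent to 1500 m: +9.6 × 0.7 km = +6.72°C, so T = 25.61°C.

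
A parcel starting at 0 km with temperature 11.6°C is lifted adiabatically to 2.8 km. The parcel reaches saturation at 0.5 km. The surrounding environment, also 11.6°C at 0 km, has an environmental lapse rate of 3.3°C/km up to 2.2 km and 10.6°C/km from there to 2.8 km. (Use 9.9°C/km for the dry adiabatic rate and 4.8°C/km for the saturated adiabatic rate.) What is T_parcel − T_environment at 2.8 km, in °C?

Parcel:
  0 → 500 m (dry, 9.9°C/km): ΔT = -9.9 × 0.5 = -4.95°C → T = 6.65°C
  500 → 2800 m (saturated, 4.8°C/km): ΔT = -4.8 × 2.3 = -11.04°C → T = -4.39°C
Environment:
  0 → 2200 m (environment, lower layer, 3.3°C/km): ΔT = -3.3 × 2.2 = -7.26°C → T = 4.34°C
  2200 → 2800 m (environment, upper layer, 10.6°C/km): ΔT = -10.6 × 0.6 = -6.36°C → T = -2.02°C
T_parcel − T_env = -4.39 − (-2.02) = -2.37°C

-2.37°C (parcel cooler than environment)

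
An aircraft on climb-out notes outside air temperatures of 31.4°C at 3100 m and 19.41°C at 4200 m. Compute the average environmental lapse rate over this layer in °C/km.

10.9°C/km

Γ = −ΔT/Δz = (31.4 − 19.41) / (4200 − 3100) m
  = 11.99°C / 1.1 km = 10.9°C/km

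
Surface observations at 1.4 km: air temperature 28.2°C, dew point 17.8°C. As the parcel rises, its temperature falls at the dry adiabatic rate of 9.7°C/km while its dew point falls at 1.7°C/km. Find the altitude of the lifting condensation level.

2.7 km

T and T_d converge at 9.7 − 1.7 = 8°C per km
Height above start = (28.2 − 17.8) / 8 = 1.3 km
LCL altitude = 1400 m + 1300 m = 2700 m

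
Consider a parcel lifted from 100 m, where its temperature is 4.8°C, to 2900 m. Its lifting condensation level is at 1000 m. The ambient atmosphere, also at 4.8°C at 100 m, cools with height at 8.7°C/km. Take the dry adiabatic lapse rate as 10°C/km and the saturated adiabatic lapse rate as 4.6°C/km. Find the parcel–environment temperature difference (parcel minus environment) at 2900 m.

Parcel:
  100–1000 m, dry: Δz = 0.9 km ⇒ ΔT = -9°C; T = -4.2°C
  1000–2900 m, saturated: Δz = 1.9 km ⇒ ΔT = -8.74°C; T = -12.94°C
Environment:
  100–2900 m, environment: Δz = 2.8 km ⇒ ΔT = -24.36°C; T = -19.56°C
T_parcel − T_env = -12.94 − (-19.56) = +6.62°C

+6.62°C (parcel warmer than environment)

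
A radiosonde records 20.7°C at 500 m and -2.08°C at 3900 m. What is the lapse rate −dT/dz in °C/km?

Γ = −ΔT/Δz = (20.7 − (-2.08)) / (3900 − 500) m
  = 22.78°C / 3.4 km = 6.7°C/km

6.7°C/km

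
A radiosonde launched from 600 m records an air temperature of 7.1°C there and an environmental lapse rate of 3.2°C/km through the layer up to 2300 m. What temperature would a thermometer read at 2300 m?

1.66°C

Environmental to 2300 m: -3.2 × 1.7 km = -5.44°C, so T = 1.66°C.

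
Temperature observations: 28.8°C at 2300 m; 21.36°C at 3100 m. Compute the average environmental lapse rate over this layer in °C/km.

9.3°C/km

Γ = −ΔT/Δz = (28.8 − 21.36) / (3100 − 2300) m
  = 7.44°C / 0.8 km = 9.3°C/km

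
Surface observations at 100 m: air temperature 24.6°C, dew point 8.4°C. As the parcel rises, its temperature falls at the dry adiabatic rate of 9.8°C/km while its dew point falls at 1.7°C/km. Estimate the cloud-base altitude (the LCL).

T and T_d converge at 9.8 − 1.7 = 8.1°C per km
Height above start = (24.6 − 8.4) / 8.1 = 2 km
LCL altitude = 100 m + 2000 m = 2100 m

2100 m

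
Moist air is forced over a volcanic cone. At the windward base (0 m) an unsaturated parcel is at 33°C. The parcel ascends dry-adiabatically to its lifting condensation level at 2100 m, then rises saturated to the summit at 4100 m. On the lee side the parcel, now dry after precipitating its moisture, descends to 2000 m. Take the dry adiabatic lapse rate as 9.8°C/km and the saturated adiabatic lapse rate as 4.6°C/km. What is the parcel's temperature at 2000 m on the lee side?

23.8°C

0–2100 m, dry: Δz = 2.1 km ⇒ ΔT = -20.58°C; T = 12.42°C
2100–4100 m, saturated: Δz = 2 km ⇒ ΔT = -9.2°C; T = 3.22°C
4100–2000 m, dry descent: Δz = 2.1 km ⇒ ΔT = +20.58°C; T = 23.8°C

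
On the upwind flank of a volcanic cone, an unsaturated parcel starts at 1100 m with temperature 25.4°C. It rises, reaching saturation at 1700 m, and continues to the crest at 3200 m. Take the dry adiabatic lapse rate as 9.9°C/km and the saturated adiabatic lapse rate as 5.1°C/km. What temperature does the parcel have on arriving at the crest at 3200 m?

1100 → 1700 m (dry, 9.9°C/km): ΔT = -9.9 × 0.6 = -5.94°C → T = 19.46°C
1700 → 3200 m (saturated, 5.1°C/km): ΔT = -5.1 × 1.5 = -7.65°C → T = 11.81°C

11.81°C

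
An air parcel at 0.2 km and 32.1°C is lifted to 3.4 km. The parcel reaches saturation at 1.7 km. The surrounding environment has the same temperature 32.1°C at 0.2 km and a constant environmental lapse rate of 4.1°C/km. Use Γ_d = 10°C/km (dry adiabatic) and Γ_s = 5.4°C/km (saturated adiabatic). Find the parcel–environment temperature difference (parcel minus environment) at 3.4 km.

Parcel:
  200–1700 m, dry: Δz = 1.5 km ⇒ ΔT = -15°C; T = 17.1°C
  1700–3400 m, saturated: Δz = 1.7 km ⇒ ΔT = -9.18°C; T = 7.92°C
Environment:
  200–3400 m, environment: Δz = 3.2 km ⇒ ΔT = -13.12°C; T = 18.98°C
T_parcel − T_env = 7.92 − 18.98 = -11.06°C

-11.06°C (parcel cooler than environment)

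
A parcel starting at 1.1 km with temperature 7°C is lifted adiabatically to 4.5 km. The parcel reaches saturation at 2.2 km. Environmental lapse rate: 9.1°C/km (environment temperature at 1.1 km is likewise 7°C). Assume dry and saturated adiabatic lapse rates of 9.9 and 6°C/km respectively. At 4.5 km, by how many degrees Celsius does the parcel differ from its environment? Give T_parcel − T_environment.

Parcel:
  1100–2200 m, dry: Δz = 1.1 km ⇒ ΔT = -10.89°C; T = -3.89°C
  2200–4500 m, saturated: Δz = 2.3 km ⇒ ΔT = -13.8°C; T = -17.69°C
Environment:
  1100–4500 m, environment: Δz = 3.4 km ⇒ ΔT = -30.94°C; T = -23.94°C
T_parcel − T_env = -17.69 − (-23.94) = +6.25°C

+6.25°C (parcel warmer than environment)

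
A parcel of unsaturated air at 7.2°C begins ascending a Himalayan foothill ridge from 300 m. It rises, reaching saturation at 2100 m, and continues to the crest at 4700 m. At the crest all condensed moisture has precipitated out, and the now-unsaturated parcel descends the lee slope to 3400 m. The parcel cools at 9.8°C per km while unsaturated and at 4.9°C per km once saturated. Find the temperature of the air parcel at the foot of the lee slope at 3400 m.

300–2100 m, dry: Δz = 1.8 km ⇒ ΔT = -17.64°C; T = -10.44°C
2100–4700 m, saturated: Δz = 2.6 km ⇒ ΔT = -12.74°C; T = -23.18°C
4700–3400 m, dry descent: Δz = 1.3 km ⇒ ΔT = +12.74°C; T = -10.44°C

-10.44°C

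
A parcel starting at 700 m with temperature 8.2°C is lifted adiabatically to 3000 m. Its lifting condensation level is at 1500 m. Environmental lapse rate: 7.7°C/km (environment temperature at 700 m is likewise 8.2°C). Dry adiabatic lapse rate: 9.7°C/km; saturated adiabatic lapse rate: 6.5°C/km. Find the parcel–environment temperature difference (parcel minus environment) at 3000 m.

+0.2°C (parcel warmer than environment)

Parcel:
  From 700 m to 1500 m (dry): cools by 9.7 × 0.8 = 7.76°C, giving 0.44°C.
  From 1500 m to 3000 m (saturated): cools by 6.5 × 1.5 = 9.75°C, giving -9.31°C.
Environment:
  From 700 m to 3000 m (environment): cools by 7.7 × 2.3 = 17.71°C, giving -9.51°C.
T_parcel − T_env = -9.31 − (-9.51) = +0.2°C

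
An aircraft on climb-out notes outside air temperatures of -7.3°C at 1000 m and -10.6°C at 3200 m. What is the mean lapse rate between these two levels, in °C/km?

Γ = −ΔT/Δz = (-7.3 − (-10.6)) / (3200 − 1000) m
  = 3.3°C / 2.2 km = 1.5°C/km

1.5°C/km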